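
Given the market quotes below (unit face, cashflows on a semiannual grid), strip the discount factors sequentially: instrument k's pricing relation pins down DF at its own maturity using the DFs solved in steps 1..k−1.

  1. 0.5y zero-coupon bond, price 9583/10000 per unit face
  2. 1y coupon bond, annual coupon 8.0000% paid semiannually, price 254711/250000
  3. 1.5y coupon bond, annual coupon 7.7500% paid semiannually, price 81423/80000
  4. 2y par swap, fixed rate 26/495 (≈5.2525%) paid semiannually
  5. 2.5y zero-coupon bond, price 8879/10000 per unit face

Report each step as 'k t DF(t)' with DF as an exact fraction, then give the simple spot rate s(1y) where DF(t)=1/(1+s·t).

1 1/2 9583/10000
2 1 2357/2500
3 3/2 9089/10000
4 2 361/400
5 5/2 8879/10000
s(1y) = (1/(2357/2500) − 1)/(1) = 143/2357 ≈ 6.0670%

step 1 [0.5y] zero: DF = P = 9583/10000 ≈ 0.958300
step 2 [1y] bond c/2=1/25: DF=(254711/250000 − 1/25·(0.958300))/(1+1/25) = 2357/2500 ≈ 0.942800
step 3 [1.5y] bond c/2=31/800: DF=(81423/80000 − 31/800·(0.958300+0.942800))/(1+31/800) = 9089/10000 ≈ 0.908900
step 4 [2y] swap r/2=13/495: DF=(1 − 13/495·(0.958300+0.942800+0.908900))/(1+13/495) = 361/400 ≈ 0.902500
step 5 [2.5y] zero: DF = P = 8879/10000 ≈ 0.887900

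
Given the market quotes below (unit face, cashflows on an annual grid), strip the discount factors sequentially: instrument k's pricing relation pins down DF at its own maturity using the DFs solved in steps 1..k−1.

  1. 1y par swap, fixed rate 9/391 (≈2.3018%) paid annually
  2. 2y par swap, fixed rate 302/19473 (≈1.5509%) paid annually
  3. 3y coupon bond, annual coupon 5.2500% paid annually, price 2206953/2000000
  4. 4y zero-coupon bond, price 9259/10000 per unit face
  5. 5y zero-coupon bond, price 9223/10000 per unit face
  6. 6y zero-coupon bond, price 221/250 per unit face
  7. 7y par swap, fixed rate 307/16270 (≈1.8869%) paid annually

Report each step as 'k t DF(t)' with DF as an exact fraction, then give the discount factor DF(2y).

step 1 [1y] swap r/1=9/391: DF=(1 − 9/391·(0))/(1+9/391) = 391/400 ≈ 0.977500
step 2 [2y] swap r/1=302/19473: DF=(1 − 302/19473·(0.977500))/(1+302/19473) = 4849/5000 ≈ 0.969800
step 3 [3y] bond c/1=21/400: DF=(2206953/2000000 − 21/400·(0.977500+0.969800))/(1+21/400) = 9513/10000 ≈ 0.951300
step 4 [4y] zero: DF = P = 9259/10000 ≈ 0.925900
step 5 [5y] zero: DF = P = 9223/10000 ≈ 0.922300
step 6 [6y] zero: DF = P = 221/250 ≈ 0.884000
step 7 [7y] swap r/1=307/16270: DF=(1 − 307/16270·(0.977500+0.969800+0.951300+0.925900+0.922300+0.884000))/(1+307/16270) = 2193/2500 ≈ 0.877200

1 1 391/400
2 2 4849/5000
3 3 9513/10000
4 4 9259/10000
5 5 9223/10000
6 6 221/250
7 7 2193/2500
DF(2y) = 4849/5000 ≈ 0.969800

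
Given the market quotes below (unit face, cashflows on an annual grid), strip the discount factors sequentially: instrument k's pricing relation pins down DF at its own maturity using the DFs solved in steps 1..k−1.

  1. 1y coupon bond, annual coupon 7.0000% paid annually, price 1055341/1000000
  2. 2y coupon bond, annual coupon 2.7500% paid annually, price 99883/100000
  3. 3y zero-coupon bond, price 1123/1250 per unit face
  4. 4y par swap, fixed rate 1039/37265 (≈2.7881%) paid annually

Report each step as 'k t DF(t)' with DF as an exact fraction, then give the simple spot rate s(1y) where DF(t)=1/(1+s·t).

step 1 [1y] bond c/1=7/100: DF=(1055341/1000000 − 7/100·(0))/(1+7/100) = 9863/10000 ≈ 0.986300
step 2 [2y] bond c/1=11/400: DF=(99883/100000 − 11/400·(0.986300))/(1+11/400) = 9457/10000 ≈ 0.945700
step 3 [3y] zero: DF = P = 1123/1250 ≈ 0.898400
step 4 [4y] swap r/1=1039/37265: DF=(1 − 1039/37265·(0.986300+0.945700+0.898400))/(1+1039/37265) = 8961/10000 ≈ 0.896100

1 1 9863/10000
2 2 9457/10000
3 3 1123/1250
4 4 8961/10000
s(1y) = (1/(9863/10000) − 1)/(1) = 137/9863 ≈ 1.3890%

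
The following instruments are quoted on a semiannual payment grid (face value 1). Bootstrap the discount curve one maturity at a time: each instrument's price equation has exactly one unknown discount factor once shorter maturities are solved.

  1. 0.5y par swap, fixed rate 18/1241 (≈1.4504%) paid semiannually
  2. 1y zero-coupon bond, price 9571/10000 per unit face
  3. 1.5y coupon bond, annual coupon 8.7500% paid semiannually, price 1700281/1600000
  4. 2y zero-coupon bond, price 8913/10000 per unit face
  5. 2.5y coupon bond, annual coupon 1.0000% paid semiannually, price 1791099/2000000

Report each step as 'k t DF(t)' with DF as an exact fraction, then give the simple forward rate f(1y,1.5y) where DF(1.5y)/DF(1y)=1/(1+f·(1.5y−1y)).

1 1/2 1241/1250
2 1 9571/10000
3 3/2 2341/2500
4 2 8913/10000
5 5/2 8723/10000
f(1y,1.5y) = ((9571/10000)/(2341/2500) − 1)/(1/2) = 207/4682 ≈ 4.4212%

step 1 [0.5y] swap r/2=9/1241: DF=(1 − 9/1241·(0))/(1+9/1241) = 1241/1250 ≈ 0.992800
step 2 [1y] zero: DF = P = 9571/10000 ≈ 0.957100
step 3 [1.5y] bond c/2=7/160: DF=(1700281/1600000 − 7/160·(0.992800+0.957100))/(1+7/160) = 2341/2500 ≈ 0.936400
step 4 [2y] zero: DF = P = 8913/10000 ≈ 0.891300
step 5 [2.5y] bond c/2=1/200: DF=(1791099/2000000 − 1/200·(0.992800+0.957100+0.936400+0.891300))/(1+1/200) = 8723/10000 ≈ 0.872300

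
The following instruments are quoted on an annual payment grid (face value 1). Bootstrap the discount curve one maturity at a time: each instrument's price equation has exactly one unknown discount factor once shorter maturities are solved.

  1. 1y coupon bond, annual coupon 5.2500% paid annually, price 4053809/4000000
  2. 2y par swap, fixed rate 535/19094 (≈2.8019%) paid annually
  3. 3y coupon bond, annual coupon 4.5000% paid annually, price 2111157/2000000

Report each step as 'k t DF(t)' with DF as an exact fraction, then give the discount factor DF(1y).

step 1 [1y] bond c/1=21/400: DF=(4053809/4000000 − 21/400·(0))/(1+21/400) = 9629/10000 ≈ 0.962900
step 2 [2y] swap r/1=535/19094: DF=(1 − 535/19094·(0.962900))/(1+535/19094) = 1893/2000 ≈ 0.946500
step 3 [3y] bond c/1=9/200: DF=(2111157/2000000 − 9/200·(0.962900+0.946500))/(1+9/200) = 9279/10000 ≈ 0.927900

1 1 9629/10000
2 2 1893/2000
3 3 9279/10000
DF(1y) = 9629/10000 ≈ 0.962900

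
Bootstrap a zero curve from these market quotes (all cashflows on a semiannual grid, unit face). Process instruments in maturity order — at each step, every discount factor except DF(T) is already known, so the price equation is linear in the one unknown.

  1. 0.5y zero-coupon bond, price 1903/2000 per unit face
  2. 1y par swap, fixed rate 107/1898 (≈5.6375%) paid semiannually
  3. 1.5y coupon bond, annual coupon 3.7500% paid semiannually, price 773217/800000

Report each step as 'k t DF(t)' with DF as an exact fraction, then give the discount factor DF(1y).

1 1/2 1903/2000
2 1 1893/2000
3 3/2 4569/5000
DF(1y) = 1893/2000 ≈ 0.946500

step 1 [0.5y] zero: DF = P = 1903/2000 ≈ 0.951500
step 2 [1y] swap r/2=107/3796: DF=(1 − 107/3796·(0.951500))/(1+107/3796) = 1893/2000 ≈ 0.946500
step 3 [1.5y] bond c/2=3/160: DF=(773217/800000 − 3/160·(0.951500+0.946500))/(1+3/160) = 4569/5000 ≈ 0.913800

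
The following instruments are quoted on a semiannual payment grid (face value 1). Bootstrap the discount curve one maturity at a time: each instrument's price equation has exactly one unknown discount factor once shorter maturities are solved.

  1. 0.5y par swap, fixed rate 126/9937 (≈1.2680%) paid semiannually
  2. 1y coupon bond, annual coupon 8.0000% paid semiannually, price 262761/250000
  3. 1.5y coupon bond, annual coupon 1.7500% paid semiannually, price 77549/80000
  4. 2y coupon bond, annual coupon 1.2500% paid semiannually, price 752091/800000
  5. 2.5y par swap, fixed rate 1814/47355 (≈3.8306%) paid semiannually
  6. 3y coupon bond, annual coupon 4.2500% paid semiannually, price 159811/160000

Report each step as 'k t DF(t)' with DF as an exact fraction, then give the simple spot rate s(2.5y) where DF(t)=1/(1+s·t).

step 1 [0.5y] swap r/2=63/9937: DF=(1 − 63/9937·(0))/(1+63/9937) = 9937/10000 ≈ 0.993700
step 2 [1y] bond c/2=1/25: DF=(262761/250000 − 1/25·(0.993700))/(1+1/25) = 2431/2500 ≈ 0.972400
step 3 [1.5y] bond c/2=7/800: DF=(77549/80000 − 7/800·(0.993700+0.972400))/(1+7/800) = 9439/10000 ≈ 0.943900
step 4 [2y] bond c/2=1/160: DF=(752091/800000 − 1/160·(0.993700+0.972400+0.943900))/(1+1/160) = 4581/5000 ≈ 0.916200
step 5 [2.5y] swap r/2=907/47355: DF=(1 − 907/47355·(0.993700+0.972400+0.943900+0.916200))/(1+907/47355) = 9093/10000 ≈ 0.909300
step 6 [3y] bond c/2=17/800: DF=(159811/160000 − 17/800·(0.993700+0.972400+0.943900+0.916200+0.909300))/(1+17/800) = 1759/2000 ≈ 0.879500

1 1/2 9937/10000
2 1 2431/2500
3 3/2 9439/10000
4 2 4581/5000
5 5/2 9093/10000
6 3 1759/2000
s(2.5y) = (1/(9093/10000) − 1)/(5/2) = 1814/45465 ≈ 3.9899%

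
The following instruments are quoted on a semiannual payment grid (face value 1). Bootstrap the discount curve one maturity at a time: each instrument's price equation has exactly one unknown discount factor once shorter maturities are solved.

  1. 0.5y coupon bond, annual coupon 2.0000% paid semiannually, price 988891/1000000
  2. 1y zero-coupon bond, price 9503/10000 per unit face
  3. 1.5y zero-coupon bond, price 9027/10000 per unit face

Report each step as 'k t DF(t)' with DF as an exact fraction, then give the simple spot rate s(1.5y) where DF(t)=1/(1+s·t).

step 1 [0.5y] bond c/2=1/100: DF=(988891/1000000 − 1/100·(0))/(1+1/100) = 9791/10000 ≈ 0.979100
step 2 [1y] zero: DF = P = 9503/10000 ≈ 0.950300
step 3 [1.5y] zero: DF = P = 9027/10000 ≈ 0.902700

1 1/2 9791/10000
2 1 9503/10000
3 3/2 9027/10000
s(1.5y) = (1/(9027/10000) − 1)/(3/2) = 1946/27081 ≈ 7.1858%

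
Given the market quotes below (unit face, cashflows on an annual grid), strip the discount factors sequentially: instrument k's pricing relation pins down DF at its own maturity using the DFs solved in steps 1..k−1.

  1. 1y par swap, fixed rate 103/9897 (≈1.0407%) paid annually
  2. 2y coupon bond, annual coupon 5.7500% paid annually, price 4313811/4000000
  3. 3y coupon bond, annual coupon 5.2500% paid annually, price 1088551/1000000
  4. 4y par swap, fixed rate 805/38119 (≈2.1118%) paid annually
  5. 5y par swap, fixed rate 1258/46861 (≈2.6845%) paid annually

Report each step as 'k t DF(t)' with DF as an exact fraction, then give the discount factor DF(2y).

1 1 9897/10000
2 2 483/500
3 3 9367/10000
4 4 1839/2000
5 5 4371/5000
DF(2y) = 483/500 ≈ 0.966000

step 1 [1y] swap r/1=103/9897: DF=(1 − 103/9897·(0))/(1+103/9897) = 9897/10000 ≈ 0.989700
step 2 [2y] bond c/1=23/400: DF=(4313811/4000000 − 23/400·(0.989700))/(1+23/400) = 483/500 ≈ 0.966000
step 3 [3y] bond c/1=21/400: DF=(1088551/1000000 − 21/400·(0.989700+0.966000))/(1+21/400) = 9367/10000 ≈ 0.936700
step 4 [4y] swap r/1=805/38119: DF=(1 − 805/38119·(0.989700+0.966000+0.936700))/(1+805/38119) = 1839/2000 ≈ 0.919500
step 5 [5y] swap r/1=1258/46861: DF=(1 − 1258/46861·(0.989700+0.966000+0.936700+0.919500))/(1+1258/46861) = 4371/5000 ≈ 0.874200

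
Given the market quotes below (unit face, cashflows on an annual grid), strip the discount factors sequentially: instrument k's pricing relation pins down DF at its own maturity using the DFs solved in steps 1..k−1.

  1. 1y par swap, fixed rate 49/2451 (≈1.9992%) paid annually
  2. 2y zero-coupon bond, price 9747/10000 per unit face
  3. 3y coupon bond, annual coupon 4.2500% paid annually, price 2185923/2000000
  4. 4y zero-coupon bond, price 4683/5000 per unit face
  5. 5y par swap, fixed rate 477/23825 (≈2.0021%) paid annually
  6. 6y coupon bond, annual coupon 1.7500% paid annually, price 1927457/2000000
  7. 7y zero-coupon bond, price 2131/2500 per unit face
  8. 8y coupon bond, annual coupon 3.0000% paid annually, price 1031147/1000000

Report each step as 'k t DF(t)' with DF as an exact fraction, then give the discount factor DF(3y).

step 1 [1y] swap r/1=49/2451: DF=(1 − 49/2451·(0))/(1+49/2451) = 2451/2500 ≈ 0.980400
step 2 [2y] zero: DF = P = 9747/10000 ≈ 0.974700
step 3 [3y] bond c/1=17/400: DF=(2185923/2000000 − 17/400·(0.980400+0.974700))/(1+17/400) = 9687/10000 ≈ 0.968700
step 4 [4y] zero: DF = P = 4683/5000 ≈ 0.936600
step 5 [5y] swap r/1=477/23825: DF=(1 − 477/23825·(0.980400+0.974700+0.968700+0.936600))/(1+477/23825) = 4523/5000 ≈ 0.904600
step 6 [6y] bond c/1=7/400: DF=(1927457/2000000 − 7/400·(0.980400+0.974700+0.968700+0.936600+0.904600))/(1+7/400) = 2163/2500 ≈ 0.865200
step 7 [7y] zero: DF = P = 2131/2500 ≈ 0.852400
step 8 [8y] bond c/1=3/100: DF=(1031147/1000000 − 3/100·(0.980400+0.974700+0.968700+0.936600+0.904600+0.865200+0.852400))/(1+3/100) = 8123/10000 ≈ 0.812300

1 1 2451/2500
2 2 9747/10000
3 3 9687/10000
4 4 4683/5000
5 5 4523/5000
6 6 2163/2500
7 7 2131/2500
8 8 8123/10000
DF(3y) = 9687/10000 ≈ 0.968700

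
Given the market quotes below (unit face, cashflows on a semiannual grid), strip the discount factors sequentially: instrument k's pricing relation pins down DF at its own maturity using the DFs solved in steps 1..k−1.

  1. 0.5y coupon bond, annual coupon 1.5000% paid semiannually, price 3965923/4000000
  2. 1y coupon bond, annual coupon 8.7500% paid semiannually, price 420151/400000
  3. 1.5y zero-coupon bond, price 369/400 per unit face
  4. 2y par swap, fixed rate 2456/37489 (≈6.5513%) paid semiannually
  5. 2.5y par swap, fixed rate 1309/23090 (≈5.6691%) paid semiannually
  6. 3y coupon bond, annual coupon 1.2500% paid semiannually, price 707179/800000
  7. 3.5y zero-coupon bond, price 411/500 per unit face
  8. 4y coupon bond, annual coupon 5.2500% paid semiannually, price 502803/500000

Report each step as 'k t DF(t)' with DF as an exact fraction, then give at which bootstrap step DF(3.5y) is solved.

1 1/2 9841/10000
2 1 9651/10000
3 3/2 369/400
4 2 2193/2500
5 5/2 8691/10000
6 3 4249/5000
7 7/2 411/500
8 4 819/1000
DF(3.5y) is solved at step 7

step 1 [0.5y] bond c/2=3/400: DF=(3965923/4000000 − 3/400·(0))/(1+3/400) = 9841/10000 ≈ 0.984100
step 2 [1y] bond c/2=7/160: DF=(420151/400000 − 7/160·(0.984100))/(1+7/160) = 9651/10000 ≈ 0.965100
step 3 [1.5y] zero: DF = P = 369/400 ≈ 0.922500
step 4 [2y] swap r/2=1228/37489: DF=(1 − 1228/37489·(0.984100+0.965100+0.922500))/(1+1228/37489) = 2193/2500 ≈ 0.877200
step 5 [2.5y] swap r/2=1309/46180: DF=(1 − 1309/46180·(0.984100+0.965100+0.922500+0.877200))/(1+1309/46180) = 8691/10000 ≈ 0.869100
step 6 [3y] bond c/2=1/160: DF=(707179/800000 − 1/160·(0.984100+0.965100+0.922500+0.877200+0.869100))/(1+1/160) = 4249/5000 ≈ 0.849800
step 7 [3.5y] zero: DF = P = 411/500 ≈ 0.822000
step 8 [4y] bond c/2=21/800: DF=(502803/500000 − 21/800·(0.984100+0.965100+0.922500+0.877200+0.869100+0.849800+0.822000))/(1+21/800) = 819/1000 ≈ 0.819000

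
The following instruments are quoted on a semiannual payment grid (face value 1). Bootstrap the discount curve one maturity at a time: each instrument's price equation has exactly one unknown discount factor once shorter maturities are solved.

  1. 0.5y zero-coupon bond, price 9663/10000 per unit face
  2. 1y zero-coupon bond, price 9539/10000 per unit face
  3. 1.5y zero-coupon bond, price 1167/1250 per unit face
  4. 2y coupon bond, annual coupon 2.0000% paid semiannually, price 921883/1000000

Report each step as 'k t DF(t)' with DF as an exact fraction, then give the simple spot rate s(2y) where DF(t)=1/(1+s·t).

1 1/2 9663/10000
2 1 9539/10000
3 3/2 1167/1250
4 2 1769/2000
s(2y) = (1/(1769/2000) − 1)/(2) = 231/3538 ≈ 6.5291%

step 1 [0.5y] zero: DF = P = 9663/10000 ≈ 0.966300
step 2 [1y] zero: DF = P = 9539/10000 ≈ 0.953900
step 3 [1.5y] zero: DF = P = 1167/1250 ≈ 0.933600
step 4 [2y] bond c/2=1/100: DF=(921883/1000000 − 1/100·(0.966300+0.953900+0.933600))/(1+1/100) = 1769/2000 ≈ 0.884500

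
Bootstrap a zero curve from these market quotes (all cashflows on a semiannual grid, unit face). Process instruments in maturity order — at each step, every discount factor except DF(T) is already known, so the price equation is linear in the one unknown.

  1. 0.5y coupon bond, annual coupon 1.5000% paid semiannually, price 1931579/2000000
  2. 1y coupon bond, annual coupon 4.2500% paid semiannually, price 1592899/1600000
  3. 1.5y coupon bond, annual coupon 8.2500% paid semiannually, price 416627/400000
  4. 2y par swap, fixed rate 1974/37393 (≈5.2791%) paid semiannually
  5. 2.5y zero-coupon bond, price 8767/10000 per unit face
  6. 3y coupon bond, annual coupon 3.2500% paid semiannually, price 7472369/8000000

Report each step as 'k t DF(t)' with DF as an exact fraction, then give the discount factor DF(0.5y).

step 1 [0.5y] bond c/2=3/400: DF=(1931579/2000000 − 3/400·(0))/(1+3/400) = 4793/5000 ≈ 0.958600
step 2 [1y] bond c/2=17/800: DF=(1592899/1600000 − 17/800·(0.958600))/(1+17/800) = 9549/10000 ≈ 0.954900
step 3 [1.5y] bond c/2=33/800: DF=(416627/400000 − 33/800·(0.958600+0.954900))/(1+33/800) = 1849/2000 ≈ 0.924500
step 4 [2y] swap r/2=987/37393: DF=(1 − 987/37393·(0.958600+0.954900+0.924500))/(1+987/37393) = 9013/10000 ≈ 0.901300
step 5 [2.5y] zero: DF = P = 8767/10000 ≈ 0.876700
step 6 [3y] bond c/2=13/800: DF=(7472369/8000000 − 13/800·(0.958600+0.954900+0.924500+0.901300+0.876700))/(1+13/800) = 8453/10000 ≈ 0.845300

1 1/2 4793/5000
2 1 9549/10000
3 3/2 1849/2000
4 2 9013/10000
5 5/2 8767/10000
6 3 8453/10000
DF(0.5y) = 4793/5000 ≈ 0.958600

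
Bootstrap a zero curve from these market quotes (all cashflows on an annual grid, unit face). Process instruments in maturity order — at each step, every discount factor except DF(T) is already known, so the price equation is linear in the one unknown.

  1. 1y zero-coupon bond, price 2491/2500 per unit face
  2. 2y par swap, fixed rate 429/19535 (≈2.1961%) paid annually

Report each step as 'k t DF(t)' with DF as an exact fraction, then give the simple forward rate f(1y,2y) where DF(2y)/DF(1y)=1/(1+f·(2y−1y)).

1 1 2491/2500
2 2 9571/10000
f(1y,2y) = ((2491/2500)/(9571/10000) − 1)/(1) = 393/9571 ≈ 4.1062%

step 1 [1y] zero: DF = P = 2491/2500 ≈ 0.996400
step 2 [2y] swap r/1=429/19535: DF=(1 − 429/19535·(0.996400))/(1+429/19535) = 9571/10000 ≈ 0.957100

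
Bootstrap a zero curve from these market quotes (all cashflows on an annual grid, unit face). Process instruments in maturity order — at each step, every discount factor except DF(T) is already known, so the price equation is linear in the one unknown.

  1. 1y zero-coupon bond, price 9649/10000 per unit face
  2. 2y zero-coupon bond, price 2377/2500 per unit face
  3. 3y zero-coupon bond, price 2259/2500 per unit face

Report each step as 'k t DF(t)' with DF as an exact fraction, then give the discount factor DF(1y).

step 1 [1y] zero: DF = P = 9649/10000 ≈ 0.964900
step 2 [2y] zero: DF = P = 2377/2500 ≈ 0.950800
step 3 [3y] zero: DF = P = 2259/2500 ≈ 0.903600

1 1 9649/10000
2 2 2377/2500
3 3 2259/2500
DF(1y) = 9649/10000 ≈ 0.964900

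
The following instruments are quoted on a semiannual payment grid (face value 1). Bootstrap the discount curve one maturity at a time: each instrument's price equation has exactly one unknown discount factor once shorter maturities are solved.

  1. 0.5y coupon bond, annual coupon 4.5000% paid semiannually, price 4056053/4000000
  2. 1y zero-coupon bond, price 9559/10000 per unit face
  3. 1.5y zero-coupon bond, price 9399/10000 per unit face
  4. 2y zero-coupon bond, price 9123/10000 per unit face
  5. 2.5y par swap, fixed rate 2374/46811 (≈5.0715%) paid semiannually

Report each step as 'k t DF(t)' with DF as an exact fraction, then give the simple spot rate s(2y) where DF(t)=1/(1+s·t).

1 1/2 9917/10000
2 1 9559/10000
3 3/2 9399/10000
4 2 9123/10000
5 5/2 8813/10000
s(2y) = (1/(9123/10000) − 1)/(2) = 877/18246 ≈ 4.8065%

step 1 [0.5y] bond c/2=9/400: DF=(4056053/4000000 − 9/400·(0))/(1+9/400) = 9917/10000 ≈ 0.991700
step 2 [1y] zero: DF = P = 9559/10000 ≈ 0.955900
step 3 [1.5y] zero: DF = P = 9399/10000 ≈ 0.939900
step 4 [2y] zero: DF = P = 9123/10000 ≈ 0.912300
step 5 [2.5y] swap r/2=1187/46811: DF=(1 − 1187/46811·(0.991700+0.955900+0.939900+0.912300))/(1+1187/46811) = 8813/10000 ≈ 0.881300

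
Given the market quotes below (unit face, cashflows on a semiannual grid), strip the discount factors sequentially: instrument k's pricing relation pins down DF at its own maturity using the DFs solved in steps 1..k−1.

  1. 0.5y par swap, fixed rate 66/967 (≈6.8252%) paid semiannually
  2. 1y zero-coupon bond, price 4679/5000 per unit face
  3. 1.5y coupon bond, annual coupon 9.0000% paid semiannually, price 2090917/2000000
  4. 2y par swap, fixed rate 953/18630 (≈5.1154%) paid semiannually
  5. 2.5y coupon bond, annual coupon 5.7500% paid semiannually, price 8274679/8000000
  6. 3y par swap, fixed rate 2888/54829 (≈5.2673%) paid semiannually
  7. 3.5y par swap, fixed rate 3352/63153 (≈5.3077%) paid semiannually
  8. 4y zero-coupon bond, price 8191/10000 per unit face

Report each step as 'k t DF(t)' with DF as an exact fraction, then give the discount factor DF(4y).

1 1/2 967/1000
2 1 4679/5000
3 3/2 1837/2000
4 2 9047/10000
5 5/2 9013/10000
6 3 2139/2500
7 7/2 2081/2500
8 4 8191/10000
DF(4y) = 8191/10000 ≈ 0.819100

step 1 [0.5y] swap r/2=33/967: DF=(1 − 33/967·(0))/(1+33/967) = 967/1000 ≈ 0.967000
step 2 [1y] zero: DF = P = 4679/5000 ≈ 0.935800
step 3 [1.5y] bond c/2=9/200: DF=(2090917/2000000 − 9/200·(0.967000+0.935800))/(1+9/200) = 1837/2000 ≈ 0.918500
step 4 [2y] swap r/2=953/37260: DF=(1 − 953/37260·(0.967000+0.935800+0.918500))/(1+953/37260) = 9047/10000 ≈ 0.904700
step 5 [2.5y] bond c/2=23/800: DF=(8274679/8000000 − 23/800·(0.967000+0.935800+0.918500+0.904700))/(1+23/800) = 9013/10000 ≈ 0.901300
step 6 [3y] swap r/2=1444/54829: DF=(1 − 1444/54829·(0.967000+0.935800+0.918500+0.904700+0.901300))/(1+1444/54829) = 2139/2500 ≈ 0.855600
step 7 [3.5y] swap r/2=1676/63153: DF=(1 − 1676/63153·(0.967000+0.935800+0.918500+0.904700+0.901300+0.855600))/(1+1676/63153) = 2081/2500 ≈ 0.832400
step 8 [4y] zero: DF = P = 8191/10000 ≈ 0.819100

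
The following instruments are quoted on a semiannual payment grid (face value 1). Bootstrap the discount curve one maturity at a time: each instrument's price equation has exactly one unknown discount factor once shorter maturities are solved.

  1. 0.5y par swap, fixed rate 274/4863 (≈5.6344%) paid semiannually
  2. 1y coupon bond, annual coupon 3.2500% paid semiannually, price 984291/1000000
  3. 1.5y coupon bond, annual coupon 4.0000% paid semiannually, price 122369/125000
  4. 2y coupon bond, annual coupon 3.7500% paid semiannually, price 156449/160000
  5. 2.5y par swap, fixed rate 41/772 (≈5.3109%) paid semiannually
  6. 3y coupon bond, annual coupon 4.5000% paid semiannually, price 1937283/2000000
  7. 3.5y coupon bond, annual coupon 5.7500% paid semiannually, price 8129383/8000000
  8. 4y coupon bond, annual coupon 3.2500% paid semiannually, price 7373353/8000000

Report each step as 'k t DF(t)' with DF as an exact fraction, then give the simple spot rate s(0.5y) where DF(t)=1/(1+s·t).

1 1/2 4863/5000
2 1 953/1000
3 3/2 461/500
4 2 4537/5000
5 5/2 877/1000
6 3 4227/5000
7 7/2 8347/10000
8 4 403/500
s(0.5y) = (1/(4863/5000) − 1)/(1/2) = 274/4863 ≈ 5.6344%

step 1 [0.5y] swap r/2=137/4863: DF=(1 − 137/4863·(0))/(1+137/4863) = 4863/5000 ≈ 0.972600
step 2 [1y] bond c/2=13/800: DF=(984291/1000000 − 13/800·(0.972600))/(1+13/800) = 953/1000 ≈ 0.953000
step 3 [1.5y] bond c/2=1/50: DF=(122369/125000 − 1/50·(0.972600+0.953000))/(1+1/50) = 461/500 ≈ 0.922000
step 4 [2y] bond c/2=3/160: DF=(156449/160000 − 3/160·(0.972600+0.953000+0.922000))/(1+3/160) = 4537/5000 ≈ 0.907400
step 5 [2.5y] swap r/2=41/1544: DF=(1 − 41/1544·(0.972600+0.953000+0.922000+0.907400))/(1+41/1544) = 877/1000 ≈ 0.877000
step 6 [3y] bond c/2=9/400: DF=(1937283/2000000 − 9/400·(0.972600+0.953000+0.922000+0.907400+0.877000))/(1+9/400) = 4227/5000 ≈ 0.845400
step 7 [3.5y] bond c/2=23/800: DF=(8129383/8000000 − 23/800·(0.972600+0.953000+0.922000+0.907400+0.877000+0.845400))/(1+23/800) = 8347/10000 ≈ 0.834700
step 8 [4y] bond c/2=13/800: DF=(7373353/8000000 − 13/800·(0.972600+0.953000+0.922000+0.907400+0.877000+0.845400+0.834700))/(1+13/800) = 403/500 ≈ 0.806000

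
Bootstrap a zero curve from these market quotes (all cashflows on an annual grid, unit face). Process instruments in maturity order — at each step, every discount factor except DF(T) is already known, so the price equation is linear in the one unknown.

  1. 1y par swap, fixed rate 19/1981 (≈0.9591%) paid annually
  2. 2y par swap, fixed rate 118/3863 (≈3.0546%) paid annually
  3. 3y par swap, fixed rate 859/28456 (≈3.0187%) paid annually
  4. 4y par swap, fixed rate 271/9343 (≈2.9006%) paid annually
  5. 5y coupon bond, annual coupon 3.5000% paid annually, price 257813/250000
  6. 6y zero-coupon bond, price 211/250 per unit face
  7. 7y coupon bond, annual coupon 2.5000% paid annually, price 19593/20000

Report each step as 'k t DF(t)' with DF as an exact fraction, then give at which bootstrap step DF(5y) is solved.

step 1 [1y] swap r/1=19/1981: DF=(1 − 19/1981·(0))/(1+19/1981) = 1981/2000 ≈ 0.990500
step 2 [2y] swap r/1=118/3863: DF=(1 − 118/3863·(0.990500))/(1+118/3863) = 941/1000 ≈ 0.941000
step 3 [3y] swap r/1=859/28456: DF=(1 − 859/28456·(0.990500+0.941000))/(1+859/28456) = 9141/10000 ≈ 0.914100
step 4 [4y] swap r/1=271/9343: DF=(1 − 271/9343·(0.990500+0.941000+0.914100))/(1+271/9343) = 2229/2500 ≈ 0.891600
step 5 [5y] bond c/1=7/200: DF=(257813/250000 − 7/200·(0.990500+0.941000+0.914100+0.891600))/(1+7/200) = 87/100 ≈ 0.870000
step 6 [6y] zero: DF = P = 211/250 ≈ 0.844000
step 7 [7y] bond c/1=1/40: DF=(19593/20000 − 1/40·(0.990500+0.941000+0.914100+0.891600+0.870000+0.844000))/(1+1/40) = 2057/2500 ≈ 0.822800

1 1 1981/2000
2 2 941/1000
3 3 9141/10000
4 4 2229/2500
5 5 87/100
6 6 211/250
7 7 2057/2500
DF(5y) is solved at step 5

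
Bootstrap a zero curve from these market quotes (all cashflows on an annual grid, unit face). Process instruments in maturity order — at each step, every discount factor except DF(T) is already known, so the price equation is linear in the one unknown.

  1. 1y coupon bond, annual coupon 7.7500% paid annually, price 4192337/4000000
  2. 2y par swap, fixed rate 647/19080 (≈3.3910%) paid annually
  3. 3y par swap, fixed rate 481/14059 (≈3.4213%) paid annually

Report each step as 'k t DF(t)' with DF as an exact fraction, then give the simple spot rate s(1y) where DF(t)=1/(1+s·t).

1 1 9727/10000
2 2 9353/10000
3 3 4519/5000
s(1y) = (1/(9727/10000) − 1)/(1) = 273/9727 ≈ 2.8066%

step 1 [1y] bond c/1=31/400: DF=(4192337/4000000 − 31/400·(0))/(1+31/400) = 9727/10000 ≈ 0.972700
step 2 [2y] swap r/1=647/19080: DF=(1 − 647/19080·(0.972700))/(1+647/19080) = 9353/10000 ≈ 0.935300
step 3 [3y] swap r/1=481/14059: DF=(1 − 481/14059·(0.972700+0.935300))/(1+481/14059) = 4519/5000 ≈ 0.903800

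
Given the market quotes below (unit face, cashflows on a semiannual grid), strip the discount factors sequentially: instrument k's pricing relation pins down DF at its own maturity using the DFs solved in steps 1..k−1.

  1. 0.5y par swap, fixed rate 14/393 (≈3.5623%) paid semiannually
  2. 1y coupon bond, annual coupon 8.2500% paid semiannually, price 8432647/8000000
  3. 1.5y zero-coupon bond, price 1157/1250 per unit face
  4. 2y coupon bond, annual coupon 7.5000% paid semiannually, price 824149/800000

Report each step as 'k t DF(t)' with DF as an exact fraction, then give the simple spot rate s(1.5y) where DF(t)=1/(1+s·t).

step 1 [0.5y] swap r/2=7/393: DF=(1 − 7/393·(0))/(1+7/393) = 393/400 ≈ 0.982500
step 2 [1y] bond c/2=33/800: DF=(8432647/8000000 − 33/800·(0.982500))/(1+33/800) = 4867/5000 ≈ 0.973400
step 3 [1.5y] zero: DF = P = 1157/1250 ≈ 0.925600
step 4 [2y] bond c/2=3/80: DF=(824149/800000 − 3/80·(0.982500+0.973400+0.925600))/(1+3/80) = 1111/1250 ≈ 0.888800

1 1/2 393/400
2 1 4867/5000
3 3/2 1157/1250
4 2 1111/1250
s(1.5y) = (1/(1157/1250) − 1)/(3/2) = 62/1157 ≈ 5.3587%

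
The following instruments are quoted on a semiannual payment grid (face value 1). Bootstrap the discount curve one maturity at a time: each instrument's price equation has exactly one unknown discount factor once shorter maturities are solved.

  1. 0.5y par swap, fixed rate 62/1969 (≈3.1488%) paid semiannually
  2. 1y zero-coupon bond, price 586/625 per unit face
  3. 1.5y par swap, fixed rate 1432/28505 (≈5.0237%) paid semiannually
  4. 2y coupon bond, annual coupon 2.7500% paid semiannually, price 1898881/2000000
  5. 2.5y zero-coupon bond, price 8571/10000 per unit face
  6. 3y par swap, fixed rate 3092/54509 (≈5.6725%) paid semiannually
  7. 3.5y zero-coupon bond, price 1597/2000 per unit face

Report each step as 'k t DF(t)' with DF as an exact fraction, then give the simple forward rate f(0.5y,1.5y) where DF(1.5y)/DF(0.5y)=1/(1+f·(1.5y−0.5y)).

step 1 [0.5y] swap r/2=31/1969: DF=(1 − 31/1969·(0))/(1+31/1969) = 1969/2000 ≈ 0.984500
step 2 [1y] zero: DF = P = 586/625 ≈ 0.937600
step 3 [1.5y] swap r/2=716/28505: DF=(1 − 716/28505·(0.984500+0.937600))/(1+716/28505) = 2321/2500 ≈ 0.928400
step 4 [2y] bond c/2=11/800: DF=(1898881/2000000 − 11/800·(0.984500+0.937600+0.928400))/(1+11/800) = 8979/10000 ≈ 0.897900
step 5 [2.5y] zero: DF = P = 8571/10000 ≈ 0.857100
step 6 [3y] swap r/2=1546/54509: DF=(1 − 1546/54509·(0.984500+0.937600+0.928400+0.897900+0.857100))/(1+1546/54509) = 4227/5000 ≈ 0.845400
step 7 [3.5y] zero: DF = P = 1597/2000 ≈ 0.798500

1 1/2 1969/2000
2 1 586/625
3 3/2 2321/2500
4 2 8979/10000
5 5/2 8571/10000
6 3 4227/5000
7 7/2 1597/2000
f(0.5y,1.5y) = ((1969/2000)/(2321/2500) − 1)/(1) = 51/844 ≈ 6.0427%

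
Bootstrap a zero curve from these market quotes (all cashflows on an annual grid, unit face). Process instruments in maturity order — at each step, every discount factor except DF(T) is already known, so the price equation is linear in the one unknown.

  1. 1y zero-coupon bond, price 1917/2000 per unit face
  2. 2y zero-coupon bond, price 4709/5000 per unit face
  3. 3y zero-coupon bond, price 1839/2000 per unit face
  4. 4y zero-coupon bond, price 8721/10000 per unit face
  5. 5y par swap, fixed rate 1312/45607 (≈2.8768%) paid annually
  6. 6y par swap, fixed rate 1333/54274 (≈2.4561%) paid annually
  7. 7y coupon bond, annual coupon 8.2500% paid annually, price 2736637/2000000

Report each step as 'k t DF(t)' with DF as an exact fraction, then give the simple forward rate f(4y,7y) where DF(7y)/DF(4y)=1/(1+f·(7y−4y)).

1 1 1917/2000
2 2 4709/5000
3 3 1839/2000
4 4 8721/10000
5 5 543/625
6 6 8667/10000
7 7 1063/1250
f(4y,7y) = ((8721/10000)/(1063/1250) − 1)/(3) = 217/25512 ≈ 0.8506%

step 1 [1y] zero: DF = P = 1917/2000 ≈ 0.958500
step 2 [2y] zero: DF = P = 4709/5000 ≈ 0.941800
step 3 [3y] zero: DF = P = 1839/2000 ≈ 0.919500
step 4 [4y] zero: DF = P = 8721/10000 ≈ 0.872100
step 5 [5y] swap r/1=1312/45607: DF=(1 − 1312/45607·(0.958500+0.941800+0.919500+0.872100))/(1+1312/45607) = 543/625 ≈ 0.868800
step 6 [6y] swap r/1=1333/54274: DF=(1 − 1333/54274·(0.958500+0.941800+0.919500+0.872100+0.868800))/(1+1333/54274) = 8667/10000 ≈ 0.866700
step 7 [7y] bond c/1=33/400: DF=(2736637/2000000 − 33/400·(0.958500+0.941800+0.919500+0.872100+0.868800+0.866700))/(1+33/400) = 1063/1250 ≈ 0.850400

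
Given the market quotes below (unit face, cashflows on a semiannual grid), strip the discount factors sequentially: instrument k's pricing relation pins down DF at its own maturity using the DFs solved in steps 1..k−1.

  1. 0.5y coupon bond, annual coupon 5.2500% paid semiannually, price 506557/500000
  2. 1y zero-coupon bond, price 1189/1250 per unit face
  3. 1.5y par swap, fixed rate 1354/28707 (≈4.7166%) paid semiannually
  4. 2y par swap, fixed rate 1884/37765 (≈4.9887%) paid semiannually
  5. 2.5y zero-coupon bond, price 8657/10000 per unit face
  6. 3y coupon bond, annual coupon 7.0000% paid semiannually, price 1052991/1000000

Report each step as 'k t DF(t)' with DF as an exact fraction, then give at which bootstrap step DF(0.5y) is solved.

step 1 [0.5y] bond c/2=21/800: DF=(506557/500000 − 21/800·(0))/(1+21/800) = 617/625 ≈ 0.987200
step 2 [1y] zero: DF = P = 1189/1250 ≈ 0.951200
step 3 [1.5y] swap r/2=677/28707: DF=(1 − 677/28707·(0.987200+0.951200))/(1+677/28707) = 9323/10000 ≈ 0.932300
step 4 [2y] swap r/2=942/37765: DF=(1 − 942/37765·(0.987200+0.951200+0.932300))/(1+942/37765) = 4529/5000 ≈ 0.905800
step 5 [2.5y] zero: DF = P = 8657/10000 ≈ 0.865700
step 6 [3y] bond c/2=7/200: DF=(1052991/1000000 − 7/200·(0.987200+0.951200+0.932300+0.905800+0.865700))/(1+7/200) = 2151/2500 ≈ 0.860400

1 1/2 617/625
2 1 1189/1250
3 3/2 9323/10000
4 2 4529/5000
5 5/2 8657/10000
6 3 2151/2500
DF(0.5y) is solved at step 1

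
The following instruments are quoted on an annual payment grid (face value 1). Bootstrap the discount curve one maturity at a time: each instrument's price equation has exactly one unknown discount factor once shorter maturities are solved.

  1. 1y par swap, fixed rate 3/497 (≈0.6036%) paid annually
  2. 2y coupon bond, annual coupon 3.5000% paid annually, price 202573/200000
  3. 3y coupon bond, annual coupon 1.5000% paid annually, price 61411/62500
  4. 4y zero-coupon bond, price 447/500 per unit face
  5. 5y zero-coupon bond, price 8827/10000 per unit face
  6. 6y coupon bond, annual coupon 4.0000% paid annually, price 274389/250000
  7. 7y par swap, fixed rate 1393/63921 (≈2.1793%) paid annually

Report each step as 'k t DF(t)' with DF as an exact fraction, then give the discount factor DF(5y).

step 1 [1y] swap r/1=3/497: DF=(1 − 3/497·(0))/(1+3/497) = 497/500 ≈ 0.994000
step 2 [2y] bond c/1=7/200: DF=(202573/200000 − 7/200·(0.994000))/(1+7/200) = 189/200 ≈ 0.945000
step 3 [3y] bond c/1=3/200: DF=(61411/62500 − 3/200·(0.994000+0.945000))/(1+3/200) = 4697/5000 ≈ 0.939400
step 4 [4y] zero: DF = P = 447/500 ≈ 0.894000
step 5 [5y] zero: DF = P = 8827/10000 ≈ 0.882700
step 6 [6y] bond c/1=1/25: DF=(274389/250000 − 1/25·(0.994000+0.945000+0.939400+0.894000+0.882700))/(1+1/25) = 8763/10000 ≈ 0.876300
step 7 [7y] swap r/1=1393/63921: DF=(1 − 1393/63921·(0.994000+0.945000+0.939400+0.894000+0.882700+0.876300))/(1+1393/63921) = 8607/10000 ≈ 0.860700

1 1 497/500
2 2 189/200
3 3 4697/5000
4 4 447/500
5 5 8827/10000
6 6 8763/10000
7 7 8607/10000
DF(5y) = 8827/10000 ≈ 0.882700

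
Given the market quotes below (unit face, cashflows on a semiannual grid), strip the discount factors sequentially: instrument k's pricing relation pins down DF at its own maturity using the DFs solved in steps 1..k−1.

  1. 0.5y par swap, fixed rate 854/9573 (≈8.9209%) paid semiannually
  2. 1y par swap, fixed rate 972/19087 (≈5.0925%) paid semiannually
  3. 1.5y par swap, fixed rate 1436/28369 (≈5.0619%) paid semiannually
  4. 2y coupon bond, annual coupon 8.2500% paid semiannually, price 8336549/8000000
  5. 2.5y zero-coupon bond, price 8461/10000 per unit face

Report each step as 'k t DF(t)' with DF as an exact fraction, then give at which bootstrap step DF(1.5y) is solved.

step 1 [0.5y] swap r/2=427/9573: DF=(1 − 427/9573·(0))/(1+427/9573) = 9573/10000 ≈ 0.957300
step 2 [1y] swap r/2=486/19087: DF=(1 − 486/19087·(0.957300))/(1+486/19087) = 4757/5000 ≈ 0.951400
step 3 [1.5y] swap r/2=718/28369: DF=(1 − 718/28369·(0.957300+0.951400))/(1+718/28369) = 4641/5000 ≈ 0.928200
step 4 [2y] bond c/2=33/800: DF=(8336549/8000000 − 33/800·(0.957300+0.951400+0.928200))/(1+33/800) = 2221/2500 ≈ 0.888400
step 5 [2.5y] zero: DF = P = 8461/10000 ≈ 0.846100

1 1/2 9573/10000
2 1 4757/5000
3 3/2 4641/5000
4 2 2221/2500
5 5/2 8461/10000
DF(1.5y) is solved at step 3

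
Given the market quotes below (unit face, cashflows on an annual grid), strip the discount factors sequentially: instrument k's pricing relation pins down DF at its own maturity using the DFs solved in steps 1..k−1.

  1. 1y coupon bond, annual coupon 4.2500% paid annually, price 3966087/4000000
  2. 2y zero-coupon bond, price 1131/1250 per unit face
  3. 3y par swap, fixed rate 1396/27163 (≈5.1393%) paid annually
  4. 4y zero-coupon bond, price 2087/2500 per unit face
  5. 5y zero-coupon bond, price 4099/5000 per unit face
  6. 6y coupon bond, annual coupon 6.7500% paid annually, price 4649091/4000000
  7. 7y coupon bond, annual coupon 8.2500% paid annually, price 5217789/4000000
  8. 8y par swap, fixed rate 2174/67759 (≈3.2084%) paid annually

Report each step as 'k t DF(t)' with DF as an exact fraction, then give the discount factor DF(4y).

1 1 9511/10000
2 2 1131/1250
3 3 2151/2500
4 4 2087/2500
5 5 4099/5000
6 6 2031/2500
7 7 81/100
8 8 3913/5000
DF(4y) = 2087/2500 ≈ 0.834800

step 1 [1y] bond c/1=17/400: DF=(3966087/4000000 − 17/400·(0))/(1+17/400) = 9511/10000 ≈ 0.951100
step 2 [2y] zero: DF = P = 1131/1250 ≈ 0.904800
step 3 [3y] swap r/1=1396/27163: DF=(1 − 1396/27163·(0.951100+0.904800))/(1+1396/27163) = 2151/2500 ≈ 0.860400
step 4 [4y] zero: DF = P = 2087/2500 ≈ 0.834800
step 5 [5y] zero: DF = P = 4099/5000 ≈ 0.819800
step 6 [6y] bond c/1=27/400: DF=(4649091/4000000 − 27/400·(0.951100+0.904800+0.860400+0.834800+0.819800))/(1+27/400) = 2031/2500 ≈ 0.812400
step 7 [7y] bond c/1=33/400: DF=(5217789/4000000 − 33/400·(0.951100+0.904800+0.860400+0.834800+0.819800+0.812400))/(1+33/400) = 81/100 ≈ 0.810000
step 8 [8y] swap r/1=2174/67759: DF=(1 − 2174/67759·(0.951100+0.904800+0.860400+0.834800+0.819800+0.812400+0.810000))/(1+2174/67759) = 3913/5000 ≈ 0.782600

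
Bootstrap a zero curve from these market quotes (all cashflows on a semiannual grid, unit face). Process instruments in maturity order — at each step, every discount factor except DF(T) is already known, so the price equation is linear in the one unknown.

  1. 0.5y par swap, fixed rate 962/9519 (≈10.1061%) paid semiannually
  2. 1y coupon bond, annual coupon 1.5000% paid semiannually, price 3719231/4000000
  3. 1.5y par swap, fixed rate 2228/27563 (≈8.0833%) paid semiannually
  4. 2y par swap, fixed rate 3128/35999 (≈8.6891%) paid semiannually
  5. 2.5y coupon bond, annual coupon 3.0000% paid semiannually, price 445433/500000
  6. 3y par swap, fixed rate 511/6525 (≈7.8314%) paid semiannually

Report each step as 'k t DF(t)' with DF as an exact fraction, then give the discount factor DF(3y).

step 1 [0.5y] swap r/2=481/9519: DF=(1 − 481/9519·(0))/(1+481/9519) = 9519/10000 ≈ 0.951900
step 2 [1y] bond c/2=3/400: DF=(3719231/4000000 − 3/400·(0.951900))/(1+3/400) = 4579/5000 ≈ 0.915800
step 3 [1.5y] swap r/2=1114/27563: DF=(1 − 1114/27563·(0.951900+0.915800))/(1+1114/27563) = 4443/5000 ≈ 0.888600
step 4 [2y] swap r/2=1564/35999: DF=(1 − 1564/35999·(0.951900+0.915800+0.888600))/(1+1564/35999) = 2109/2500 ≈ 0.843600
step 5 [2.5y] bond c/2=3/200: DF=(445433/500000 − 3/200·(0.951900+0.915800+0.888600+0.843600))/(1+3/200) = 1649/2000 ≈ 0.824500
step 6 [3y] swap r/2=511/13050: DF=(1 − 511/13050·(0.951900+0.915800+0.888600+0.843600+0.824500))/(1+511/13050) = 1989/2500 ≈ 0.795600

1 1/2 9519/10000
2 1 4579/5000
3 3/2 4443/5000
4 2 2109/2500
5 5/2 1649/2000
6 3 1989/2500
DF(3y) = 1989/2500 ≈ 0.795600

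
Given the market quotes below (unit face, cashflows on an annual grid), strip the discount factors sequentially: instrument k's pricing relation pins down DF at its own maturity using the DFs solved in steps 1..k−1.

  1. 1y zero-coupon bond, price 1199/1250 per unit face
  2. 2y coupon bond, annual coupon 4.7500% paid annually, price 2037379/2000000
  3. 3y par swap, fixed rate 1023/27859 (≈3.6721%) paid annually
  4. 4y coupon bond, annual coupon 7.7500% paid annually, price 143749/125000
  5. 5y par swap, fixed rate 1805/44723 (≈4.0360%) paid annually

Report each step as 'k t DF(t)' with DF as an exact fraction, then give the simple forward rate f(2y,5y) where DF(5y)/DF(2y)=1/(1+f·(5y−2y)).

1 1 1199/1250
2 2 929/1000
3 3 8977/10000
4 4 8669/10000
5 5 1639/2000
f(2y,5y) = ((929/1000)/(1639/2000) − 1)/(3) = 73/1639 ≈ 4.4539%

step 1 [1y] zero: DF = P = 1199/1250 ≈ 0.959200
step 2 [2y] bond c/1=19/400: DF=(2037379/2000000 − 19/400·(0.959200))/(1+19/400) = 929/1000 ≈ 0.929000
step 3 [3y] swap r/1=1023/27859: DF=(1 − 1023/27859·(0.959200+0.929000))/(1+1023/27859) = 8977/10000 ≈ 0.897700
step 4 [4y] bond c/1=31/400: DF=(143749/125000 − 31/400·(0.959200+0.929000+0.897700))/(1+31/400) = 8669/10000 ≈ 0.866900
step 5 [5y] swap r/1=1805/44723: DF=(1 − 1805/44723·(0.959200+0.929000+0.897700+0.866900))/(1+1805/44723) = 1639/2000 ≈ 0.819500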